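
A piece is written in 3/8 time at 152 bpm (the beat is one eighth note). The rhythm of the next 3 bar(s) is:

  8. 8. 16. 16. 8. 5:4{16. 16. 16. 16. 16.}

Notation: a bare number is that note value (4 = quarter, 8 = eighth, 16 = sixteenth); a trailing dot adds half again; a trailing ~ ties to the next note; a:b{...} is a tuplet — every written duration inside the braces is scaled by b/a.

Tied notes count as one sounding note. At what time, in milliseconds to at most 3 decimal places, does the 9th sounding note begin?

note 9 onset = 39/5b = 3078.947ms

1. 0.0ms @ 0 + 592.105ms (3/2)
2. 592.105ms @ 3/2 + 592.105ms (3/2)
3. 1184.211ms @ 3 + 296.053ms (3/4)
4. 1480.263ms @ 15/4 + 296.053ms (3/4)
5. 1776.316ms @ 9/2 + 592.105ms (3/2)
6. 2368.421ms @ 6 + 236.842ms (3/5)
7. 2605.263ms @ 33/5 + 236.842ms (3/5)
8. 2842.105ms @ 36/5 + 236.842ms (3/5)
9. 3078.947ms @ 39/5 + 236.842ms (3/5)
10. 3315.789ms @ 42/5 + 236.842ms (3/5)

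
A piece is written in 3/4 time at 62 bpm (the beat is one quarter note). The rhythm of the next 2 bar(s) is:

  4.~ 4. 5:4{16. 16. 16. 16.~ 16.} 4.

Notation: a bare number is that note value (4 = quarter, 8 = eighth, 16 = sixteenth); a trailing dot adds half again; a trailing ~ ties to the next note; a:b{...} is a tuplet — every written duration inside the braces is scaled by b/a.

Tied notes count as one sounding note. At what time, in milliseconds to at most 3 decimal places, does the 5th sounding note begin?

note 5 onset = 39/10b = 3774.194ms

1. 0.0ms @ 0 + 2903.226ms (3)
2. 2903.226ms @ 3 + 290.323ms (3/10)
3. 3193.548ms @ 33/10 + 290.323ms (3/10)
4. 3483.871ms @ 18/5 + 290.323ms (3/10)
5. 3774.194ms @ 39/10 + 580.645ms (3/5)
6. 4354.839ms @ 9/2 + 1451.613ms (3/2)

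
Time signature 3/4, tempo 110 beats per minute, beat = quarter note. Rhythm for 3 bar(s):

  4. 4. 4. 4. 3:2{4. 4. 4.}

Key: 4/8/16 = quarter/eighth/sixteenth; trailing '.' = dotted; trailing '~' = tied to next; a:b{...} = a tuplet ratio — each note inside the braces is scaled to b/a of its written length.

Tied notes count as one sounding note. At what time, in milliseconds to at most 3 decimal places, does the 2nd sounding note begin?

note 2 onset = 3/2b = 818.182ms

1. 0.0ms @ 0 + 818.182ms (3/2)
2. 818.182ms @ 3/2 + 818.182ms (3/2)
3. 1636.364ms @ 3 + 818.182ms (3/2)
4. 2454.545ms @ 9/2 + 818.182ms (3/2)
5. 3272.727ms @ 6 + 545.455ms (1)
6. 3818.182ms @ 7 + 545.455ms (1)
7. 4363.636ms @ 8 + 545.455ms (1)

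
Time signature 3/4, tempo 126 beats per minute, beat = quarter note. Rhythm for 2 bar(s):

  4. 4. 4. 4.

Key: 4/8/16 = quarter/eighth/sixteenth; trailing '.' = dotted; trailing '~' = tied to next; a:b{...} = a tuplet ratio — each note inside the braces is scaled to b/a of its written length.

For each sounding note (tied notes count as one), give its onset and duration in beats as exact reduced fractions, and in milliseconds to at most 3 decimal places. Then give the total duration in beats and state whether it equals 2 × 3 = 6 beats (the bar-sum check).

1) 0.0ms=0b +714.286ms=3/2b
2) 714.286ms=3/2b +714.286ms=3/2b
3) 1428.571ms=3b +714.286ms=3/2b
4) 2142.857ms=9/2b +714.286ms=3/2b
Σ=6b of 6 (126bpm 3/4) — PASS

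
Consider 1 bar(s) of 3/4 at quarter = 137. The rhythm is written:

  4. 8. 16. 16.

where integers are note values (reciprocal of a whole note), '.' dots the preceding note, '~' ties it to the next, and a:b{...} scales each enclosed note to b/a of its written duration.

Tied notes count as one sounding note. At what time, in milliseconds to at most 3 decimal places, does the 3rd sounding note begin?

note 3 onset = 9/4b = 985.401ms

1. 0.0ms @ 0 + 656.934ms (3/2)
2. 656.934ms @ 3/2 + 328.467ms (3/4)
3. 985.401ms @ 9/4 + 164.234ms (3/8)
4. 1149.635ms @ 21/8 + 164.234ms (3/8)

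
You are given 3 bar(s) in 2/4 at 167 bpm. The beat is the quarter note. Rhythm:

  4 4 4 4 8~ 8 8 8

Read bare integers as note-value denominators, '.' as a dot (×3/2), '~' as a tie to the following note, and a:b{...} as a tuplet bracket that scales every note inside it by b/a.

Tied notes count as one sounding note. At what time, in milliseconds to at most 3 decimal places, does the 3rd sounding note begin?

1. 0.0ms @ 0 + 359.281ms (1)
2. 359.281ms @ 1 + 359.281ms (1)
3. 718.563ms @ 2 + 359.281ms (1)
4. 1077.844ms @ 3 + 359.281ms (1)
5. 1437.126ms @ 4 + 359.281ms (1)
6. 1796.407ms @ 5 + 179.641ms (1/2)
7. 1976.048ms @ 11/2 + 179.641ms (1/2)

note 3 onset = 2b = 718.563ms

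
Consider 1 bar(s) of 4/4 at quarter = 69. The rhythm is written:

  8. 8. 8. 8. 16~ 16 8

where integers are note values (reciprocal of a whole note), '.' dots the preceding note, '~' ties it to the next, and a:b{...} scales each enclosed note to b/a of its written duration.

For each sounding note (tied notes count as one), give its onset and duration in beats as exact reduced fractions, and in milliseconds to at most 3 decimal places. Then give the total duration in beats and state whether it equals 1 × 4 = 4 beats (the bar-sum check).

1) 0.0ms=0b +652.174ms=3/4b
2) 652.174ms=3/4b +652.174ms=3/4b
3) 1304.348ms=3/2b +652.174ms=3/4b
4) 1956.522ms=9/4b +652.174ms=3/4b
5) 2608.696ms=3b +434.783ms=1/2b
6) 3043.478ms=7/2b +434.783ms=1/2b
Σ=4b of 4 (69bpm 4/4) — PASS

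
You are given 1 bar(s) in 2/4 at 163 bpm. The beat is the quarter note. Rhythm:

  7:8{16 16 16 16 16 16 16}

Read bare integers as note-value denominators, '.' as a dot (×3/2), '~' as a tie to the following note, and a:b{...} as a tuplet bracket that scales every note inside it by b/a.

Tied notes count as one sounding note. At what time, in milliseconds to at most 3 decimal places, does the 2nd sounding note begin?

note 2 onset = 2/7b = 105.171ms

1. 0.0ms @ 0 + 105.171ms (2/7)
2. 105.171ms @ 2/7 + 105.171ms (2/7)
3. 210.342ms @ 4/7 + 105.171ms (2/7)
4. 315.513ms @ 6/7 + 105.171ms (2/7)
5. 420.684ms @ 8/7 + 105.171ms (2/7)
6. 525.855ms @ 10/7 + 105.171ms (2/7)
7. 631.025ms @ 12/7 + 105.171ms (2/7)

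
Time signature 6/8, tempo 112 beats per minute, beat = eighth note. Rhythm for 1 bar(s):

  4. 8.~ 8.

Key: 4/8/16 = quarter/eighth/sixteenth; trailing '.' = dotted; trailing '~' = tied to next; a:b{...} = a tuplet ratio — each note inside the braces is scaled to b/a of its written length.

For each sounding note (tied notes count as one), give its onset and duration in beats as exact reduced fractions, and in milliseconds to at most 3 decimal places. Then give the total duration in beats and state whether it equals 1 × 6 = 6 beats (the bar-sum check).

1) 0.0ms=0b +1607.143ms=3b
2) 1607.143ms=3b +1607.143ms=3b
Σ=6b of 6 (112bpm 6/8) — PASS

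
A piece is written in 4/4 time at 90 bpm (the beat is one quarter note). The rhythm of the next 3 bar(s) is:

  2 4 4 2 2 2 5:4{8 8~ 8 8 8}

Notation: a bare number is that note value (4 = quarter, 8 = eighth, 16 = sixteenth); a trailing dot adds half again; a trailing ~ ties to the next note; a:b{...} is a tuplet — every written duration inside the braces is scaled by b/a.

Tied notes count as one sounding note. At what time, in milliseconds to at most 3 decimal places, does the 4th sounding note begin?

1. 0.0ms @ 0 + 1333.333ms (2)
2. 1333.333ms @ 2 + 666.667ms (1)
3. 2000.0ms @ 3 + 666.667ms (1)
4. 2666.667ms @ 4 + 1333.333ms (2)
5. 4000.0ms @ 6 + 1333.333ms (2)
6. 5333.333ms @ 8 + 1333.333ms (2)
7. 6666.667ms @ 10 + 266.667ms (2/5)
8. 6933.333ms @ 52/5 + 533.333ms (4/5)
9. 7466.667ms @ 56/5 + 266.667ms (2/5)
10. 7733.333ms @ 58/5 + 266.667ms (2/5)

note 4 onset = 4b = 2666.667ms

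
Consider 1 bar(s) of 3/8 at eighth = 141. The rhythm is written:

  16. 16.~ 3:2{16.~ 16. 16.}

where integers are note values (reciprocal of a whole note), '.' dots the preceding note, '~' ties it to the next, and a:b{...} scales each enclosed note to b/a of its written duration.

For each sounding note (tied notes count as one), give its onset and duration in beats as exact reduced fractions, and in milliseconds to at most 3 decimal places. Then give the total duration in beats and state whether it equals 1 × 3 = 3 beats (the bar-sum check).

1) 0.0ms=0b +319.149ms=3/4b
2) 319.149ms=3/4b +744.681ms=7/4b
3) 1063.83ms=5/2b +212.766ms=1/2b
Σ=3b of 3 (141bpm 3/8) — PASS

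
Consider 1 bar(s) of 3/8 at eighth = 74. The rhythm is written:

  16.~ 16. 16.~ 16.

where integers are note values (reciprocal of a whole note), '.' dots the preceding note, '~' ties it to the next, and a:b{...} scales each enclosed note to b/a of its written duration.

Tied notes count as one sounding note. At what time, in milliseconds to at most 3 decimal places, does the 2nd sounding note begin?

1. 0.0ms @ 0 + 1216.216ms (3/2)
2. 1216.216ms @ 3/2 + 1216.216ms (3/2)

note 2 onset = 3/2b = 1216.216ms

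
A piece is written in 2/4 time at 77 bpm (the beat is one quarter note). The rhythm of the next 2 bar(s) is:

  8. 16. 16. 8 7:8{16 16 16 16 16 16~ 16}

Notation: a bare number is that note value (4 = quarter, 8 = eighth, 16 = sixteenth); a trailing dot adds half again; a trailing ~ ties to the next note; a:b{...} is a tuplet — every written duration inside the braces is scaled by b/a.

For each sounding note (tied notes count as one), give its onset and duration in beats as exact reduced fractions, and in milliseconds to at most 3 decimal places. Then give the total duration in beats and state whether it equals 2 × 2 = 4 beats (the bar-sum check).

1) 0.0ms=0b +584.416ms=3/4b
2) 584.416ms=3/4b +292.208ms=3/8b
3) 876.623ms=9/8b +292.208ms=3/8b
4) 1168.831ms=3/2b +389.61ms=1/2b
5) 1558.442ms=2b +222.635ms=2/7b
6) 1781.076ms=16/7b +222.635ms=2/7b
7) 2003.711ms=18/7b +222.635ms=2/7b
8) 2226.345ms=20/7b +222.635ms=2/7b
9) 2448.98ms=22/7b +222.635ms=2/7b
10) 2671.614ms=24/7b +445.269ms=4/7b
Σ=4b of 4 (77bpm 2/4) — PASS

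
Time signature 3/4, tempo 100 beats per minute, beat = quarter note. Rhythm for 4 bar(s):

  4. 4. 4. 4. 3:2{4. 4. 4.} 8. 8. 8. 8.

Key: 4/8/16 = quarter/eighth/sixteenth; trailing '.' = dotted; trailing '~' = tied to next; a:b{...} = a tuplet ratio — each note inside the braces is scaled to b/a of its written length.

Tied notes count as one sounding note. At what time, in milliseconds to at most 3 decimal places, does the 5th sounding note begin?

1. 0.0ms @ 0 + 900.0ms (3/2)
2. 900.0ms @ 3/2 + 900.0ms (3/2)
3. 1800.0ms @ 3 + 900.0ms (3/2)
4. 2700.0ms @ 9/2 + 900.0ms (3/2)
5. 3600.0ms @ 6 + 600.0ms (1)
6. 4200.0ms @ 7 + 600.0ms (1)
7. 4800.0ms @ 8 + 600.0ms (1)
8. 5400.0ms @ 9 + 450.0ms (3/4)
9. 5850.0ms @ 39/4 + 450.0ms (3/4)
10. 6300.0ms @ 21/2 + 450.0ms (3/4)
11. 6750.0ms @ 45/4 + 450.0ms (3/4)

note 5 onset = 6b = 3600.0ms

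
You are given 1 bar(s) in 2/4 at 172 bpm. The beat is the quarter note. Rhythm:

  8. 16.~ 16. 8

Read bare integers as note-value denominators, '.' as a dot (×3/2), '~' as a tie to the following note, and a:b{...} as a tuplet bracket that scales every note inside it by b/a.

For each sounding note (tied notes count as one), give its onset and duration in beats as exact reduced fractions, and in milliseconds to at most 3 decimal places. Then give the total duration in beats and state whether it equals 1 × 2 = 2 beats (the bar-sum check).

1) 0.0ms=0b +261.628ms=3/4b
2) 261.628ms=3/4b +261.628ms=3/4b
3) 523.256ms=3/2b +174.419ms=1/2b
Σ=2b of 2 (172bpm 2/4) — PASS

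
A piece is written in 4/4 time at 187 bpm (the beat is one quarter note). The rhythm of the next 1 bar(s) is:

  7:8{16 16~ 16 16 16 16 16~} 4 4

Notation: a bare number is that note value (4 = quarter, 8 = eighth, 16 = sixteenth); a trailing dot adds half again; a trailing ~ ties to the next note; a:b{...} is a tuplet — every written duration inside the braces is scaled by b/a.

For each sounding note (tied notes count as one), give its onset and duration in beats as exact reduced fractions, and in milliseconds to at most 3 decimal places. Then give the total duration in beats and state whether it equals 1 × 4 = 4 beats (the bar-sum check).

1) 0.0ms=0b +91.673ms=2/7b
2) 91.673ms=2/7b +183.346ms=4/7b
3) 275.019ms=6/7b +91.673ms=2/7b
4) 366.692ms=8/7b +91.673ms=2/7b
5) 458.365ms=10/7b +91.673ms=2/7b
6) 550.038ms=12/7b +412.529ms=9/7b
7) 962.567ms=3b +320.856ms=1b
Σ=4b of 4 (187bpm 4/4) — PASS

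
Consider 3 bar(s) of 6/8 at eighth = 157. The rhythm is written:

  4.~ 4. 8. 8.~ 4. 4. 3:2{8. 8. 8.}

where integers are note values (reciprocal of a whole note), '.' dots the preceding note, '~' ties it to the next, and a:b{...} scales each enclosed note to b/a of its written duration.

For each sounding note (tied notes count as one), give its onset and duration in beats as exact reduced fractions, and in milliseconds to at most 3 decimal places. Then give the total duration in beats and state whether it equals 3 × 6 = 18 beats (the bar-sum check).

1) 0.0ms=0b +2292.994ms=6b
2) 2292.994ms=6b +573.248ms=3/2b
3) 2866.242ms=15/2b +1719.745ms=9/2b
4) 4585.987ms=12b +1146.497ms=3b
5) 5732.484ms=15b +382.166ms=1b
6) 6114.65ms=16b +382.166ms=1b
7) 6496.815ms=17b +382.166ms=1b
Σ=18b of 18 (157bpm 6/8) — PASS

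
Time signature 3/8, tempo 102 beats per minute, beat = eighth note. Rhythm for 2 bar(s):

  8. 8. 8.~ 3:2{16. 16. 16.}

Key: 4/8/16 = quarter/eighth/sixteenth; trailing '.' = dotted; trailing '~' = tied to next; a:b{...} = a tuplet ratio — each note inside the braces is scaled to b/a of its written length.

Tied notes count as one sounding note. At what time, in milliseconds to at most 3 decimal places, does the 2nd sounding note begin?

note 2 onset = 3/2b = 882.353ms

1. 0.0ms @ 0 + 882.353ms (3/2)
2. 882.353ms @ 3/2 + 882.353ms (3/2)
3. 1764.706ms @ 3 + 1176.471ms (2)
4. 2941.176ms @ 5 + 294.118ms (1/2)
5. 3235.294ms @ 11/2 + 294.118ms (1/2)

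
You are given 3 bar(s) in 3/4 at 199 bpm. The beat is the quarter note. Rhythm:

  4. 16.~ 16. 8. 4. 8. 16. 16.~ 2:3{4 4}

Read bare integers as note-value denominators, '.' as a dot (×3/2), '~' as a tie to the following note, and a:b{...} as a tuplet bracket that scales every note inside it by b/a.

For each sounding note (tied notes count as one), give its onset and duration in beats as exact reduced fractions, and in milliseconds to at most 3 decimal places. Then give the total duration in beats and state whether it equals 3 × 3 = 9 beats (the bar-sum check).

1) 0.0ms=0b +452.261ms=3/2b
2) 452.261ms=3/2b +226.131ms=3/4b
3) 678.392ms=9/4b +226.131ms=3/4b
4) 904.523ms=3b +452.261ms=3/2b
5) 1356.784ms=9/2b +226.131ms=3/4b
6) 1582.915ms=21/4b +113.065ms=3/8b
7) 1695.98ms=45/8b +565.327ms=15/8b
8) 2261.307ms=15/2b +452.261ms=3/2b
Σ=9b of 9 (199bpm 3/4) — PASS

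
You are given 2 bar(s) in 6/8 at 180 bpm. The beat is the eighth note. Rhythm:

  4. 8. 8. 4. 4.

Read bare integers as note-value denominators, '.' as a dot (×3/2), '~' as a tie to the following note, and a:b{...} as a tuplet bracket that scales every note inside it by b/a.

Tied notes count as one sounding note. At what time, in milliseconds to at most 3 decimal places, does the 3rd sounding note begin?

note 3 onset = 9/2b = 1500.0ms

1. 0.0ms @ 0 + 1000.0ms (3)
2. 1000.0ms @ 3 + 500.0ms (3/2)
3. 1500.0ms @ 9/2 + 500.0ms (3/2)
4. 2000.0ms @ 6 + 1000.0ms (3)
5. 3000.0ms @ 9 + 1000.0ms (3)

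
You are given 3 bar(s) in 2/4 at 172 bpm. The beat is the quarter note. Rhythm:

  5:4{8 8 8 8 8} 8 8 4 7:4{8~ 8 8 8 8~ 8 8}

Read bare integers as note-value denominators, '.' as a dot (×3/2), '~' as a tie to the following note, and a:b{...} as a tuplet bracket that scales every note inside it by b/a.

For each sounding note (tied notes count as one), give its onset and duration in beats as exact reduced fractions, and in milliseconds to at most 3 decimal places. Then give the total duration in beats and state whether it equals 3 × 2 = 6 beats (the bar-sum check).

1) 0.0ms=0b +139.535ms=2/5b
2) 139.535ms=2/5b +139.535ms=2/5b
3) 279.07ms=4/5b +139.535ms=2/5b
4) 418.605ms=6/5b +139.535ms=2/5b
5) 558.14ms=8/5b +139.535ms=2/5b
6) 697.674ms=2b +174.419ms=1/2b
7) 872.093ms=5/2b +174.419ms=1/2b
8) 1046.512ms=3b +348.837ms=1b
9) 1395.349ms=4b +199.336ms=4/7b
10) 1594.684ms=32/7b +99.668ms=2/7b
11) 1694.352ms=34/7b +99.668ms=2/7b
12) 1794.02ms=36/7b +199.336ms=4/7b
13) 1993.355ms=40/7b +99.668ms=2/7b
Σ=6b of 6 (172bpm 2/4) — PASS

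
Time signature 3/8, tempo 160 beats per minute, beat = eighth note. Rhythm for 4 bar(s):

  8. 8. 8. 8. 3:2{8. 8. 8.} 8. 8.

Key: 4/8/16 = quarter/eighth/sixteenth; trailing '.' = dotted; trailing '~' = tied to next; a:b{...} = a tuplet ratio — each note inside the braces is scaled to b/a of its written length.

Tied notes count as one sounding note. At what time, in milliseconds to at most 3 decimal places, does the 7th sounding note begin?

note 7 onset = 8b = 3000.0ms

1. 0.0ms @ 0 + 562.5ms (3/2)
2. 562.5ms @ 3/2 + 562.5ms (3/2)
3. 1125.0ms @ 3 + 562.5ms (3/2)
4. 1687.5ms @ 9/2 + 562.5ms (3/2)
5. 2250.0ms @ 6 + 375.0ms (1)
6. 2625.0ms @ 7 + 375.0ms (1)
7. 3000.0ms @ 8 + 375.0ms (1)
8. 3375.0ms @ 9 + 562.5ms (3/2)
9. 3937.5ms @ 21/2 + 562.5ms (3/2)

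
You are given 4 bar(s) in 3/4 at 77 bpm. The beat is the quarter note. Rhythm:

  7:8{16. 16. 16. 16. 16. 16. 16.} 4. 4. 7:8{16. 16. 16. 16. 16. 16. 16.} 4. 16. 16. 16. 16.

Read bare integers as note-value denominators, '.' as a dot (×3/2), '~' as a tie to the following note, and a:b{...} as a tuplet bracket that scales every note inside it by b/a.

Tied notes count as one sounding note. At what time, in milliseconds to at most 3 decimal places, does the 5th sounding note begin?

note 5 onset = 12/7b = 1335.807ms

1. 0.0ms @ 0 + 333.952ms (3/7)
2. 333.952ms @ 3/7 + 333.952ms (3/7)
3. 667.904ms @ 6/7 + 333.952ms (3/7)
4. 1001.855ms @ 9/7 + 333.952ms (3/7)
5. 1335.807ms @ 12/7 + 333.952ms (3/7)
6. 1669.759ms @ 15/7 + 333.952ms (3/7)
7. 2003.711ms @ 18/7 + 333.952ms (3/7)
8. 2337.662ms @ 3 + 1168.831ms (3/2)
9. 3506.494ms @ 9/2 + 1168.831ms (3/2)
10. 4675.325ms @ 6 + 333.952ms (3/7)
11. 5009.276ms @ 45/7 + 333.952ms (3/7)
12. 5343.228ms @ 48/7 + 333.952ms (3/7)
13. 5677.18ms @ 51/7 + 333.952ms (3/7)
14. 6011.132ms @ 54/7 + 333.952ms (3/7)
15. 6345.083ms @ 57/7 + 333.952ms (3/7)
16. 6679.035ms @ 60/7 + 333.952ms (3/7)
17. 7012.987ms @ 9 + 1168.831ms (3/2)
18. 8181.818ms @ 21/2 + 292.208ms (3/8)
19. 8474.026ms @ 87/8 + 292.208ms (3/8)
20. 8766.234ms @ 45/4 + 292.208ms (3/8)
21. 9058.442ms @ 93/8 + 292.208ms (3/8)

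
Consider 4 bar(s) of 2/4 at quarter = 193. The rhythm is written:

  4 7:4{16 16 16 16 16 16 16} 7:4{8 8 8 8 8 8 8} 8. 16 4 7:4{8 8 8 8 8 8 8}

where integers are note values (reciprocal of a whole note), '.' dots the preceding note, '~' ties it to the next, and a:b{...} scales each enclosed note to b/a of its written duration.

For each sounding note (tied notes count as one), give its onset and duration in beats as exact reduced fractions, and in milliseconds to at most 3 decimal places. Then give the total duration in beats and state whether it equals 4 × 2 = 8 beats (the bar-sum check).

1) 0.0ms=0b +310.881ms=1b
2) 310.881ms=1b +44.412ms=1/7b
3) 355.292ms=8/7b +44.412ms=1/7b
4) 399.704ms=9/7b +44.412ms=1/7b
5) 444.115ms=10/7b +44.412ms=1/7b
6) 488.527ms=11/7b +44.412ms=1/7b
7) 532.939ms=12/7b +44.412ms=1/7b
8) 577.35ms=13/7b +44.412ms=1/7b
9) 621.762ms=2b +88.823ms=2/7b
10) 710.585ms=16/7b +88.823ms=2/7b
11) 799.408ms=18/7b +88.823ms=2/7b
12) 888.231ms=20/7b +88.823ms=2/7b
13) 977.054ms=22/7b +88.823ms=2/7b
14) 1065.877ms=24/7b +88.823ms=2/7b
15) 1154.7ms=26/7b +88.823ms=2/7b
16) 1243.523ms=4b +233.161ms=3/4b
17) 1476.684ms=19/4b +77.72ms=1/4b
18) 1554.404ms=5b +310.881ms=1b
19) 1865.285ms=6b +88.823ms=2/7b
20) 1954.108ms=44/7b +88.823ms=2/7b
21) 2042.931ms=46/7b +88.823ms=2/7b
22) 2131.754ms=48/7b +88.823ms=2/7b
23) 2220.577ms=50/7b +88.823ms=2/7b
24) 2309.4ms=52/7b +88.823ms=2/7b
25) 2398.224ms=54/7b +88.823ms=2/7b
Σ=8b of 8 (193bpm 2/4) — PASS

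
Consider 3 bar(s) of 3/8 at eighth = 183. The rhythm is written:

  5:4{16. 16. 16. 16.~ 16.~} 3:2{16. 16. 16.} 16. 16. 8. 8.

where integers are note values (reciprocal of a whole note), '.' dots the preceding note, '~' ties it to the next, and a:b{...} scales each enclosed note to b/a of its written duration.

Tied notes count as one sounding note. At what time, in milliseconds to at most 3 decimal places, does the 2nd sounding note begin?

1. 0.0ms @ 0 + 196.721ms (3/5)
2. 196.721ms @ 3/5 + 196.721ms (3/5)
3. 393.443ms @ 6/5 + 196.721ms (3/5)
4. 590.164ms @ 9/5 + 557.377ms (17/10)
5. 1147.541ms @ 7/2 + 163.934ms (1/2)
6. 1311.475ms @ 4 + 163.934ms (1/2)
7. 1475.41ms @ 9/2 + 245.902ms (3/4)
8. 1721.311ms @ 21/4 + 245.902ms (3/4)
9. 1967.213ms @ 6 + 491.803ms (3/2)
10. 2459.016ms @ 15/2 + 491.803ms (3/2)

note 2 onset = 3/5b = 196.721ms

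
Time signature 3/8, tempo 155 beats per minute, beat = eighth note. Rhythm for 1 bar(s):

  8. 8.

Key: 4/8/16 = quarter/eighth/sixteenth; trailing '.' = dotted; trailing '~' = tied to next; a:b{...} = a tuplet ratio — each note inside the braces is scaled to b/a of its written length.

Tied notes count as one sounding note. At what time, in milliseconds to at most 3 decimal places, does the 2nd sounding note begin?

1. 0.0ms @ 0 + 580.645ms (3/2)
2. 580.645ms @ 3/2 + 580.645ms (3/2)

note 2 onset = 3/2b = 580.645ms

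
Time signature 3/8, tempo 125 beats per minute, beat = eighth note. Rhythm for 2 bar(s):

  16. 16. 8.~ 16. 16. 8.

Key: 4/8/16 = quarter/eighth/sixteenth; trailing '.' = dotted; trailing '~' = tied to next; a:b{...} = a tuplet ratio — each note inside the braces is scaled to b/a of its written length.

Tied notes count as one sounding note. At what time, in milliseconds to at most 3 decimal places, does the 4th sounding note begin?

note 4 onset = 15/4b = 1800.0ms

1. 0.0ms @ 0 + 360.0ms (3/4)
2. 360.0ms @ 3/4 + 360.0ms (3/4)
3. 720.0ms @ 3/2 + 1080.0ms (9/4)
4. 1800.0ms @ 15/4 + 360.0ms (3/4)
5. 2160.0ms @ 9/2 + 720.0ms (3/2)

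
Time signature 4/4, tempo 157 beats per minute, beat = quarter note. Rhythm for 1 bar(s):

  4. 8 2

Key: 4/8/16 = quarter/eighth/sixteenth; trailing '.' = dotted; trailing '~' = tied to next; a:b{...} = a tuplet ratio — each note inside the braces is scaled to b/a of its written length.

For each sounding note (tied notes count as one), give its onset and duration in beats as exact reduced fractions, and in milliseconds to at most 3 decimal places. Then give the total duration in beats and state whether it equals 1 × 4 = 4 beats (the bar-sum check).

1) 0.0ms=0b +573.248ms=3/2b
2) 573.248ms=3/2b +191.083ms=1/2b
3) 764.331ms=2b +764.331ms=2b
Σ=4b of 4 (157bpm 4/4) — PASS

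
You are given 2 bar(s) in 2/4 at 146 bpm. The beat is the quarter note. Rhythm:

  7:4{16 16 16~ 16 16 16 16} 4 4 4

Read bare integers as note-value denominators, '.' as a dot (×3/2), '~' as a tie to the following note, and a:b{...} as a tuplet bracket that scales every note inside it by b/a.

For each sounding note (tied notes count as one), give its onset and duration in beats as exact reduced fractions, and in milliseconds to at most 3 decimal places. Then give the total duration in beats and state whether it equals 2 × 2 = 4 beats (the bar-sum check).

1) 0.0ms=0b +58.708ms=1/7b
2) 58.708ms=1/7b +58.708ms=1/7b
3) 117.417ms=2/7b +117.417ms=2/7b
4) 234.834ms=4/7b +58.708ms=1/7b
5) 293.542ms=5/7b +58.708ms=1/7b
6) 352.25ms=6/7b +58.708ms=1/7b
7) 410.959ms=1b +410.959ms=1b
8) 821.918ms=2b +410.959ms=1b
9) 1232.877ms=3b +410.959ms=1b
Σ=4b of 4 (146bpm 2/4) — PASS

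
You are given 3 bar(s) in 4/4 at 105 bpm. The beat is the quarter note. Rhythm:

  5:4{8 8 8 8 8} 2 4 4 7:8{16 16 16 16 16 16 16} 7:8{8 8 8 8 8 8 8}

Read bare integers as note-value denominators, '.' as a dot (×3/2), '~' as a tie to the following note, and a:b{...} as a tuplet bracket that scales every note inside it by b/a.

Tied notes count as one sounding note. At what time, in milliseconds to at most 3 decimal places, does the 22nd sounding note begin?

1. 0.0ms @ 0 + 228.571ms (2/5)
2. 228.571ms @ 2/5 + 228.571ms (2/5)
3. 457.143ms @ 4/5 + 228.571ms (2/5)
4. 685.714ms @ 6/5 + 228.571ms (2/5)
5. 914.286ms @ 8/5 + 228.571ms (2/5)
6. 1142.857ms @ 2 + 1142.857ms (2)
7. 2285.714ms @ 4 + 571.429ms (1)
8. 2857.143ms @ 5 + 571.429ms (1)
9. 3428.571ms @ 6 + 163.265ms (2/7)
10. 3591.837ms @ 44/7 + 163.265ms (2/7)
11. 3755.102ms @ 46/7 + 163.265ms (2/7)
12. 3918.367ms @ 48/7 + 163.265ms (2/7)
13. 4081.633ms @ 50/7 + 163.265ms (2/7)
14. 4244.898ms @ 52/7 + 163.265ms (2/7)
15. 4408.163ms @ 54/7 + 163.265ms (2/7)
16. 4571.429ms @ 8 + 326.531ms (4/7)
17. 4897.959ms @ 60/7 + 326.531ms (4/7)
18. 5224.49ms @ 64/7 + 326.531ms (4/7)
19. 5551.02ms @ 68/7 + 326.531ms (4/7)
20. 5877.551ms @ 72/7 + 326.531ms (4/7)
21. 6204.082ms @ 76/7 + 326.531ms (4/7)
22. 6530.612ms @ 80/7 + 326.531ms (4/7)

note 22 onset = 80/7b = 6530.612ms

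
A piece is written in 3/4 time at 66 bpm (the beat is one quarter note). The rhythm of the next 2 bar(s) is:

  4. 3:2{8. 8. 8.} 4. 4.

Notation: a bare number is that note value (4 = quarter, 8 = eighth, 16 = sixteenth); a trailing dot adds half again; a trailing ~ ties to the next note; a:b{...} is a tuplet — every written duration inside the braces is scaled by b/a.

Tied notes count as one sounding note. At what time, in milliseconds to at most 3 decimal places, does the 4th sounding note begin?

1. 0.0ms @ 0 + 1363.636ms (3/2)
2. 1363.636ms @ 3/2 + 454.545ms (1/2)
3. 1818.182ms @ 2 + 454.545ms (1/2)
4. 2272.727ms @ 5/2 + 454.545ms (1/2)
5. 2727.273ms @ 3 + 1363.636ms (3/2)
6. 4090.909ms @ 9/2 + 1363.636ms (3/2)

note 4 onset = 5/2b = 2272.727ms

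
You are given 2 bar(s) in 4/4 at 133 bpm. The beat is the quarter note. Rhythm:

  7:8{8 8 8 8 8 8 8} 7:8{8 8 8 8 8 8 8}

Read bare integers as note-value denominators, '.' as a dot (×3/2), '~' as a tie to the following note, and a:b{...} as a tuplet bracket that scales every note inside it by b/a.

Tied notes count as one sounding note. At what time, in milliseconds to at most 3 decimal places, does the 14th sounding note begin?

note 14 onset = 52/7b = 3351.235ms

1. 0.0ms @ 0 + 257.787ms (4/7)
2. 257.787ms @ 4/7 + 257.787ms (4/7)
3. 515.575ms @ 8/7 + 257.787ms (4/7)
4. 773.362ms @ 12/7 + 257.787ms (4/7)
5. 1031.149ms @ 16/7 + 257.787ms (4/7)
6. 1288.937ms @ 20/7 + 257.787ms (4/7)
7. 1546.724ms @ 24/7 + 257.787ms (4/7)
8. 1804.511ms @ 4 + 257.787ms (4/7)
9. 2062.299ms @ 32/7 + 257.787ms (4/7)
10. 2320.086ms @ 36/7 + 257.787ms (4/7)
11. 2577.873ms @ 40/7 + 257.787ms (4/7)
12. 2835.661ms @ 44/7 + 257.787ms (4/7)
13. 3093.448ms @ 48/7 + 257.787ms (4/7)
14. 3351.235ms @ 52/7 + 257.787ms (4/7)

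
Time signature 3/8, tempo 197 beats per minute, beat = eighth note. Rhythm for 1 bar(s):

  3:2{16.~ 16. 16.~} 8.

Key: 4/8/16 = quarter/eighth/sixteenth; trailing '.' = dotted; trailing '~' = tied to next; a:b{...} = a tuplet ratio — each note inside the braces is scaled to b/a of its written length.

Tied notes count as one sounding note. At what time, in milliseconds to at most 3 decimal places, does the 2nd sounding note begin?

note 2 onset = 1b = 304.569ms

1. 0.0ms @ 0 + 304.569ms (1)
2. 304.569ms @ 1 + 609.137ms (2)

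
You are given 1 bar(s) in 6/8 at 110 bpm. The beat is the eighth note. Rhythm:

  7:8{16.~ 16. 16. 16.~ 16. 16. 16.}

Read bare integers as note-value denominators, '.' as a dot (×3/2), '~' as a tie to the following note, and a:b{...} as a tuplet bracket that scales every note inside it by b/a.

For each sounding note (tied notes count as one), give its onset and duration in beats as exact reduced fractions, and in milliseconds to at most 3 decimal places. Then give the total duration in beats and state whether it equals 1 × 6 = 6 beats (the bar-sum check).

1) 0.0ms=0b +935.065ms=12/7b
2) 935.065ms=12/7b +467.532ms=6/7b
3) 1402.597ms=18/7b +935.065ms=12/7b
4) 2337.662ms=30/7b +467.532ms=6/7b
5) 2805.195ms=36/7b +467.532ms=6/7b
Σ=6b of 6 (110bpm 6/8) — PASS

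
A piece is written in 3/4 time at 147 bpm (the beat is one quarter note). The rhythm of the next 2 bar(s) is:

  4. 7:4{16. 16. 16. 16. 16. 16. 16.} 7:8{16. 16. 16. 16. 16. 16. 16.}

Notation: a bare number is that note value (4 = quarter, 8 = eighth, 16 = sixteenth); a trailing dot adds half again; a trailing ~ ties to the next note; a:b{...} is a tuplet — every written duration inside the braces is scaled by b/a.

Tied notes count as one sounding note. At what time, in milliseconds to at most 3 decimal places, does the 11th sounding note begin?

1. 0.0ms @ 0 + 612.245ms (3/2)
2. 612.245ms @ 3/2 + 87.464ms (3/14)
3. 699.708ms @ 12/7 + 87.464ms (3/14)
4. 787.172ms @ 27/14 + 87.464ms (3/14)
5. 874.636ms @ 15/7 + 87.464ms (3/14)
6. 962.099ms @ 33/14 + 87.464ms (3/14)
7. 1049.563ms @ 18/7 + 87.464ms (3/14)
8. 1137.026ms @ 39/14 + 87.464ms (3/14)
9. 1224.49ms @ 3 + 174.927ms (3/7)
10. 1399.417ms @ 24/7 + 174.927ms (3/7)
11. 1574.344ms @ 27/7 + 174.927ms (3/7)
12. 1749.271ms @ 30/7 + 174.927ms (3/7)
13. 1924.198ms @ 33/7 + 174.927ms (3/7)
14. 2099.125ms @ 36/7 + 174.927ms (3/7)
15. 2274.052ms @ 39/7 + 174.927ms (3/7)

note 11 onset = 27/7b = 1574.344ms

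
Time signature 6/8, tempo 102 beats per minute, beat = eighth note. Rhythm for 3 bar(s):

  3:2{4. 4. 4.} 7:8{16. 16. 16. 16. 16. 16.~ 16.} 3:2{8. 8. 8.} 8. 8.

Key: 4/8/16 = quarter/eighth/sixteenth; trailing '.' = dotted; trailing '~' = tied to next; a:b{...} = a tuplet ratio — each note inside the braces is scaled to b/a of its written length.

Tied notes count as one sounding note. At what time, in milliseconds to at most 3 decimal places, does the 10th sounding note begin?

1. 0.0ms @ 0 + 1176.471ms (2)
2. 1176.471ms @ 2 + 1176.471ms (2)
3. 2352.941ms @ 4 + 1176.471ms (2)
4. 3529.412ms @ 6 + 504.202ms (6/7)
5. 4033.613ms @ 48/7 + 504.202ms (6/7)
6. 4537.815ms @ 54/7 + 504.202ms (6/7)
7. 5042.017ms @ 60/7 + 504.202ms (6/7)
8. 5546.218ms @ 66/7 + 504.202ms (6/7)
9. 6050.42ms @ 72/7 + 1008.403ms (12/7)
10. 7058.824ms @ 12 + 588.235ms (1)
11. 7647.059ms @ 13 + 588.235ms (1)
12. 8235.294ms @ 14 + 588.235ms (1)
13. 8823.529ms @ 15 + 882.353ms (3/2)
14. 9705.882ms @ 33/2 + 882.353ms (3/2)

note 10 onset = 12b = 7058.824ms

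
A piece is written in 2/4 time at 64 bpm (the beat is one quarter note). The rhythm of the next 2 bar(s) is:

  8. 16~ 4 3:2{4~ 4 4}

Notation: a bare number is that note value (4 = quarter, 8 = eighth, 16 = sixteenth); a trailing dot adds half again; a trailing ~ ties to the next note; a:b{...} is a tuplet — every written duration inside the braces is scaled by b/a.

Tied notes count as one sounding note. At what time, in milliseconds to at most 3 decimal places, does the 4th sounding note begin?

note 4 onset = 10/3b = 3125.0ms

1. 0.0ms @ 0 + 703.125ms (3/4)
2. 703.125ms @ 3/4 + 1171.875ms (5/4)
3. 1875.0ms @ 2 + 1250.0ms (4/3)
4. 3125.0ms @ 10/3 + 625.0ms (2/3)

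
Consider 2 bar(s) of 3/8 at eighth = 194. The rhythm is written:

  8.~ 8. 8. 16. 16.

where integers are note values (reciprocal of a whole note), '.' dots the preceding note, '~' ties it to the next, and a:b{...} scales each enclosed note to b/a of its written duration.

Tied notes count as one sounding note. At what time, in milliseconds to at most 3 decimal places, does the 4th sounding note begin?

note 4 onset = 21/4b = 1623.711ms

1. 0.0ms @ 0 + 927.835ms (3)
2. 927.835ms @ 3 + 463.918ms (3/2)
3. 1391.753ms @ 9/2 + 231.959ms (3/4)
4. 1623.711ms @ 21/4 + 231.959ms (3/4)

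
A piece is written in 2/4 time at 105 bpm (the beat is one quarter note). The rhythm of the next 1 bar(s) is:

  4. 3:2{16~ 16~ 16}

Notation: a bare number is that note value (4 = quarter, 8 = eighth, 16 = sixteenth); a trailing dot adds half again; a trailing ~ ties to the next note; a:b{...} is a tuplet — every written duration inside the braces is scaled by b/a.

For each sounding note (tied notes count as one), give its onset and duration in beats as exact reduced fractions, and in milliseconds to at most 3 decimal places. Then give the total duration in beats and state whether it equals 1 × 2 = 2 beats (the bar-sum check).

1) 0.0ms=0b +857.143ms=3/2b
2) 857.143ms=3/2b +285.714ms=1/2b
Σ=2b of 2 (105bpm 2/4) — PASS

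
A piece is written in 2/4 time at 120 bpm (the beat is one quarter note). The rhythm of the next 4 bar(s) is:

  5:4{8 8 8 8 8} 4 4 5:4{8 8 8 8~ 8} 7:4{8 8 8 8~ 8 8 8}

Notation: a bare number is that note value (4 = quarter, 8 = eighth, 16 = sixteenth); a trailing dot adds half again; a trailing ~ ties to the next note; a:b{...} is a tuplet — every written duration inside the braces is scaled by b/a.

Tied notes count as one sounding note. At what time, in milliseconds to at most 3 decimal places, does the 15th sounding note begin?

1. 0.0ms @ 0 + 200.0ms (2/5)
2. 200.0ms @ 2/5 + 200.0ms (2/5)
3. 400.0ms @ 4/5 + 200.0ms (2/5)
4. 600.0ms @ 6/5 + 200.0ms (2/5)
5. 800.0ms @ 8/5 + 200.0ms (2/5)
6. 1000.0ms @ 2 + 500.0ms (1)
7. 1500.0ms @ 3 + 500.0ms (1)
8. 2000.0ms @ 4 + 200.0ms (2/5)
9. 2200.0ms @ 22/5 + 200.0ms (2/5)
10. 2400.0ms @ 24/5 + 200.0ms (2/5)
11. 2600.0ms @ 26/5 + 400.0ms (4/5)
12. 3000.0ms @ 6 + 142.857ms (2/7)
13. 3142.857ms @ 44/7 + 142.857ms (2/7)
14. 3285.714ms @ 46/7 + 142.857ms (2/7)
15. 3428.571ms @ 48/7 + 285.714ms (4/7)
16. 3714.286ms @ 52/7 + 142.857ms (2/7)
17. 3857.143ms @ 54/7 + 142.857ms (2/7)

note 15 onset = 48/7b = 3428.571ms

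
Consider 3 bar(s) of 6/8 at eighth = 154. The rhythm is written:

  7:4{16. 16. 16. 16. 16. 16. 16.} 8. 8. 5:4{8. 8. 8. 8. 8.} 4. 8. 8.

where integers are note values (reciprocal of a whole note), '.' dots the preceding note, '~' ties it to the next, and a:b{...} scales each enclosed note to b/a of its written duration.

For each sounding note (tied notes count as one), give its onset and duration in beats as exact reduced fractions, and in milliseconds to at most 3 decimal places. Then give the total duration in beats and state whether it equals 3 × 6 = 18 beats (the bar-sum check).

1) 0.0ms=0b +166.976ms=3/7b
2) 166.976ms=3/7b +166.976ms=3/7b
3) 333.952ms=6/7b +166.976ms=3/7b
4) 500.928ms=9/7b +166.976ms=3/7b
5) 667.904ms=12/7b +166.976ms=3/7b
6) 834.879ms=15/7b +166.976ms=3/7b
7) 1001.855ms=18/7b +166.976ms=3/7b
8) 1168.831ms=3b +584.416ms=3/2b
9) 1753.247ms=9/2b +584.416ms=3/2b
10) 2337.662ms=6b +467.532ms=6/5b
11) 2805.195ms=36/5b +467.532ms=6/5b
12) 3272.727ms=42/5b +467.532ms=6/5b
13) 3740.26ms=48/5b +467.532ms=6/5b
14) 4207.792ms=54/5b +467.532ms=6/5b
15) 4675.325ms=12b +1168.831ms=3b
16) 5844.156ms=15b +584.416ms=3/2b
17) 6428.571ms=33/2b +584.416ms=3/2b
Σ=18b of 18 (154bpm 6/8) — PASS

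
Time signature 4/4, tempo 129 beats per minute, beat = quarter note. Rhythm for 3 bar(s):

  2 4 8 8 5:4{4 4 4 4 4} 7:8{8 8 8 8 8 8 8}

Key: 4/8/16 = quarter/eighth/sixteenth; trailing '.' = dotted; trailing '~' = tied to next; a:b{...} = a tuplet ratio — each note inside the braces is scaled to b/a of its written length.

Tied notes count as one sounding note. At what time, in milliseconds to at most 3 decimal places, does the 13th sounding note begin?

1. 0.0ms @ 0 + 930.233ms (2)
2. 930.233ms @ 2 + 465.116ms (1)
3. 1395.349ms @ 3 + 232.558ms (1/2)
4. 1627.907ms @ 7/2 + 232.558ms (1/2)
5. 1860.465ms @ 4 + 372.093ms (4/5)
6. 2232.558ms @ 24/5 + 372.093ms (4/5)
7. 2604.651ms @ 28/5 + 372.093ms (4/5)
8. 2976.744ms @ 32/5 + 372.093ms (4/5)
9. 3348.837ms @ 36/5 + 372.093ms (4/5)
10. 3720.93ms @ 8 + 265.781ms (4/7)
11. 3986.711ms @ 60/7 + 265.781ms (4/7)
12. 4252.492ms @ 64/7 + 265.781ms (4/7)
13. 4518.272ms @ 68/7 + 265.781ms (4/7)
14. 4784.053ms @ 72/7 + 265.781ms (4/7)
15. 5049.834ms @ 76/7 + 265.781ms (4/7)
16. 5315.615ms @ 80/7 + 265.781ms (4/7)

note 13 onset = 68/7b = 4518.272ms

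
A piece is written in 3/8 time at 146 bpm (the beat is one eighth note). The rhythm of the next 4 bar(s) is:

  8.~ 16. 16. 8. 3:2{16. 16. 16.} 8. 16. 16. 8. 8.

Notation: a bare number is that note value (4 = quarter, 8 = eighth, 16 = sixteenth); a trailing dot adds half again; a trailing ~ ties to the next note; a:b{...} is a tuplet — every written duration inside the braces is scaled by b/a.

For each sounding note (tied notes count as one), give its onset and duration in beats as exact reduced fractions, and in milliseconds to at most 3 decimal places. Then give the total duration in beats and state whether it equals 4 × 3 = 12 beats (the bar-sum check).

1) 0.0ms=0b +924.658ms=9/4b
2) 924.658ms=9/4b +308.219ms=3/4b
3) 1232.877ms=3b +616.438ms=3/2b
4) 1849.315ms=9/2b +205.479ms=1/2b
5) 2054.795ms=5b +205.479ms=1/2b
6) 2260.274ms=11/2b +205.479ms=1/2b
7) 2465.753ms=6b +616.438ms=3/2b
8) 3082.192ms=15/2b +308.219ms=3/4b
9) 3390.411ms=33/4b +308.219ms=3/4b
10) 3698.63ms=9b +616.438ms=3/2b
11) 4315.068ms=21/2b +616.438ms=3/2b
Σ=12b of 12 (146bpm 3/8) — PASS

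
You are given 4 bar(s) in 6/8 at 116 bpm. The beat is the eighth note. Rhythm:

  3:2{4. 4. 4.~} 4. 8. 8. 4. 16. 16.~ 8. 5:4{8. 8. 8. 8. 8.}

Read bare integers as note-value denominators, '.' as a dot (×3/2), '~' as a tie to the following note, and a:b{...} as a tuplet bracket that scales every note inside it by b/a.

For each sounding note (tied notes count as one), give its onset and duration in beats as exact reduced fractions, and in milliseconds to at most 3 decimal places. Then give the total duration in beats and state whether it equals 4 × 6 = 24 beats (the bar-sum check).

1) 0.0ms=0b +1034.483ms=2b
2) 1034.483ms=2b +1034.483ms=2b
3) 2068.966ms=4b +2586.207ms=5b
4) 4655.172ms=9b +775.862ms=3/2b
5) 5431.034ms=21/2b +775.862ms=3/2b
6) 6206.897ms=12b +1551.724ms=3b
7) 7758.621ms=15b +387.931ms=3/4b
8) 8146.552ms=63/4b +1163.793ms=9/4b
9) 9310.345ms=18b +620.69ms=6/5b
10) 9931.034ms=96/5b +620.69ms=6/5b
11) 10551.724ms=102/5b +620.69ms=6/5b
12) 11172.414ms=108/5b +620.69ms=6/5b
13) 11793.103ms=114/5b +620.69ms=6/5b
Σ=24b of 24 (116bpm 6/8) — PASS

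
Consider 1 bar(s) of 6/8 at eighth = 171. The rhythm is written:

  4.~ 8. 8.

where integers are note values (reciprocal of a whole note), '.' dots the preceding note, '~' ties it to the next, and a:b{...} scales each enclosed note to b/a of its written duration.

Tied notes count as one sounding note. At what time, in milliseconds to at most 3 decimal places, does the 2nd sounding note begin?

1. 0.0ms @ 0 + 1578.947ms (9/2)
2. 1578.947ms @ 9/2 + 526.316ms (3/2)

note 2 onset = 9/2b = 1578.947ms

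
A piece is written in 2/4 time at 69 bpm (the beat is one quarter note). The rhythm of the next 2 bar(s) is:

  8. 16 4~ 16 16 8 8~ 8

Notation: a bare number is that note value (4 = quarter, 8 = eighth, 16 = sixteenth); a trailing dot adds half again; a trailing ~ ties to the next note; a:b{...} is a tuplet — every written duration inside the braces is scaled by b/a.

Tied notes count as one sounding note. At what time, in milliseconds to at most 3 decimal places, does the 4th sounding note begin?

note 4 onset = 9/4b = 1956.522ms

1. 0.0ms @ 0 + 652.174ms (3/4)
2. 652.174ms @ 3/4 + 217.391ms (1/4)
3. 869.565ms @ 1 + 1086.957ms (5/4)
4. 1956.522ms @ 9/4 + 217.391ms (1/4)
5. 2173.913ms @ 5/2 + 434.783ms (1/2)
6. 2608.696ms @ 3 + 869.565ms (1)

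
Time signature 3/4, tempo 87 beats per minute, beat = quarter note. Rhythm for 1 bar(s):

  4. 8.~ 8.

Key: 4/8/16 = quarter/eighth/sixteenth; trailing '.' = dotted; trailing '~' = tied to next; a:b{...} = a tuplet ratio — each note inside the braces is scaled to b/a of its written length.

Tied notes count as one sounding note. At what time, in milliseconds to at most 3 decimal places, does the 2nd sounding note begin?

1. 0.0ms @ 0 + 1034.483ms (3/2)
2. 1034.483ms @ 3/2 + 1034.483ms (3/2)

note 2 onset = 3/2b = 1034.483ms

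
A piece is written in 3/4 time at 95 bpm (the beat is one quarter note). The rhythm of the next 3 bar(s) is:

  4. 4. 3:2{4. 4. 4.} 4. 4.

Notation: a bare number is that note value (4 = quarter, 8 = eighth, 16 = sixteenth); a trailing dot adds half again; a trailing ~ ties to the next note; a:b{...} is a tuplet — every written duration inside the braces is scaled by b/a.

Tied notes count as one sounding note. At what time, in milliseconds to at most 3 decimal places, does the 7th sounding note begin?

1. 0.0ms @ 0 + 947.368ms (3/2)
2. 947.368ms @ 3/2 + 947.368ms (3/2)
3. 1894.737ms @ 3 + 631.579ms (1)
4. 2526.316ms @ 4 + 631.579ms (1)
5. 3157.895ms @ 5 + 631.579ms (1)
6. 3789.474ms @ 6 + 947.368ms (3/2)
7. 4736.842ms @ 15/2 + 947.368ms (3/2)

note 7 onset = 15/2b = 4736.842ms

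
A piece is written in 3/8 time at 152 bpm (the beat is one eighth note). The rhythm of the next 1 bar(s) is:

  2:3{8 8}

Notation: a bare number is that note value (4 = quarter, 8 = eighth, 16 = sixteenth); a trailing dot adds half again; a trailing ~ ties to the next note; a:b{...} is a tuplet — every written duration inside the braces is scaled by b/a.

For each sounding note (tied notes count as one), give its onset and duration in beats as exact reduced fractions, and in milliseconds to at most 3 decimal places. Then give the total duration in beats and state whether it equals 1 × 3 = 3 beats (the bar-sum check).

1) 0.0ms=0b +592.105ms=3/2b
2) 592.105ms=3/2b +592.105ms=3/2b
Σ=3b of 3 (152bpm 3/8) — PASS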